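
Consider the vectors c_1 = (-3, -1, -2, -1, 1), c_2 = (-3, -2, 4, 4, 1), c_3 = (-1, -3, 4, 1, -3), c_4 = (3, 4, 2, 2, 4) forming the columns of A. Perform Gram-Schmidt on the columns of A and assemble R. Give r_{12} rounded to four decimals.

c_1 = (-3, -1, -2, -1, 1); ‖c_1‖ = 4.0000, so e_1 = (-0.7500, -0.2500, -0.5000, -0.2500, 0.2500).
r_{12} = e_1·c_2 = 0.0000.

r_{12} = 0.0000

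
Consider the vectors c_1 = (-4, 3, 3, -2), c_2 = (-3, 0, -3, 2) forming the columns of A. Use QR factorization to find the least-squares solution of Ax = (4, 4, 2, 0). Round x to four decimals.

x = (0.0311, -0.8168)

c_1 = (-4, 3, 3, -2); ‖c_1‖ = 6.1644, so q_1 = (-0.6489, 0.4867, 0.4867, -0.3244).
q_1·c_2 = (-0.6489)·(-3) + 0.4867·0 + 0.4867·(-3) + (-0.3244)·2 = -0.1622.
u_2 = c_2 + 0.1622·q_1 = (-3.1053, 0.0789, -2.9211, 1.9474).
‖u_2‖ = 4.6876, so q_2 = (-0.6624, 0.0168, -0.6231, 0.4154).
Qᵀb = (0.3244, -3.8287).
Back-substitute: x_2 = -3.8287/4.6876 = -0.8168.
x_1 = (0.3244 + 0.1622·(-0.8168))/6.1644 = 0.0311.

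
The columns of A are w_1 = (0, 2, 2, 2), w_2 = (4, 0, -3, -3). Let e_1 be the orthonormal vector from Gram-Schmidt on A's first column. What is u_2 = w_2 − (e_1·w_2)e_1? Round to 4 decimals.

u_2 = (4.0000, 2.0000, -1.0000, -1.0000)

w_1 = (0, 2, 2, 2); ‖w_1‖ = 3.4641, so e_1 = (0.0000, 0.5774, 0.5774, 0.5774).
e_1·w_2 = 0.0000·4 + 0.5774·0 + 0.5774·(-3) + 0.5774·(-3) = -3.4641.
u_2 = w_2 + 3.4641·e_1 = (4.0000, 2.0000, -1.0000, -1.0000).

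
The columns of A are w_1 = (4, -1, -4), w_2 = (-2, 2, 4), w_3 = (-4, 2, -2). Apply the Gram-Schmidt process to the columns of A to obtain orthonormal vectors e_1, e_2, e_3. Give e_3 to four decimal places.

e_1 = w_1/‖w_1‖ = (4, -1, -4)/5.7446 = (0.6963, -0.1741, -0.6963).
r_{12} = e_1·w_2 = -4.5260.
u_2 = w_2 + 4.5260·e_1 = (1.1515, 1.2121, 0.8485).
‖u_2‖ = 1.8749, so e_2 = (0.6142, 0.6465, 0.4526).
r_{13} = e_1·w_3 = -1.7408; r_{23} = e_2·w_3 = -2.0688.
u_3 = w_3 + 1.7408·e_1 + 2.0688·e_2 = (-1.5172, 3.0345, -2.2759).
‖u_3‖ = 4.0853, so e_3 = (-0.3714, 0.7428, -0.5571).

e_3 = (-0.3714, 0.7428, -0.5571)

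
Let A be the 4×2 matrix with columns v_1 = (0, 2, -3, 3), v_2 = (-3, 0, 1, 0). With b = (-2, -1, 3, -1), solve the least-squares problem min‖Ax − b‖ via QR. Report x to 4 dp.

q_1 = v_1/‖v_1‖ = (0, 2, -3, 3)/4.6904 = (0.0000, 0.4264, -0.6396, 0.6396).
r_{12} = q_1·v_2 = -0.6396.
u_2 = v_2 + 0.6396·q_1 = (-3.0000, 0.2727, 0.5909, 0.4091).
‖u_2‖ = 3.0969, so q_2 = (-0.9687, 0.0881, 0.1908, 0.1321).
Qᵀb = (-2.9848, 2.2897).
Back-substitute: x_2 = 2.2897/3.0969 = 0.7393.
x_1 = (-2.9848 + 0.6396·0.7393)/4.6904 = -0.5355.

x = (-0.5355, 0.7393)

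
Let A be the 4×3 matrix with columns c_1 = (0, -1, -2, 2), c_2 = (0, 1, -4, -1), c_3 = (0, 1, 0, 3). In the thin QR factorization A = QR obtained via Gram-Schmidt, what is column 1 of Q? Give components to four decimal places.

e_1 = (0.0000, -0.3333, -0.6667, 0.6667)

c_1 = (0, -1, -2, 2); ‖c_1‖ = 3.0000, so e_1 = (0.0000, -0.3333, -0.6667, 0.6667).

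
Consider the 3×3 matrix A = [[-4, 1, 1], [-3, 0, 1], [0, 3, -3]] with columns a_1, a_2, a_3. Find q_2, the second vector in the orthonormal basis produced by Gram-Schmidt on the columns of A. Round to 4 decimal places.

a_1 = (-4, -3, 0); ‖a_1‖ = 5.0000, so q_1 = (-0.8000, -0.6000, 0.0000).
q_1·a_2 = (-0.8000)·1 + (-0.6000)·0 + 0.0000·3 = -0.8000.
u_2 = a_2 + 0.8000·q_1 = (0.3600, -0.4800, 3.0000).
‖u_2‖ = 3.0594, so q_2 = (0.1177, -0.1569, 0.9806).

q_2 = (0.1177, -0.1569, 0.9806)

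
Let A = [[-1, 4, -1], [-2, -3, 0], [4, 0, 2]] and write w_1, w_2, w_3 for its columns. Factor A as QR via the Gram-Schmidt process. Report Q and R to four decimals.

Q = [[-0.2182, 0.8222, 0.5257], [-0.4364, -0.5641, 0.7010], [0.8729, -0.0765, 0.4819]], R = [[4.5826, 0.4364, 1.9640], [0.0000, 4.9809, -0.9752], [0.0000, 0.0000, 0.4381]]

w_1 = (-1, -2, 4); ‖w_1‖ = 4.5826, so e_1 = (-0.2182, -0.4364, 0.8729).
e_1·w_2 = (-0.2182)·4 + (-0.4364)·(-3) + 0.8729·0 = 0.4364.
u_2 = w_2 − 0.4364·e_1 = (4.0952, -2.8095, -0.3810).
‖u_2‖ = 4.9809, so e_2 = (0.8222, -0.5641, -0.0765).
e_1·w_3 = (-0.2182)·(-1) + (-0.4364)·0 + 0.8729·2 = 1.9640; e_2·w_3 = 0.8222·(-1) + (-0.5641)·0 + (-0.0765)·2 = -0.9752.
u_3 = w_3 − 1.9640·e_1 + 0.9752·e_2 = (0.2303, 0.3071, 0.2111).
‖u_3‖ = 0.4381, so e_3 = (0.5257, 0.7010, 0.4819).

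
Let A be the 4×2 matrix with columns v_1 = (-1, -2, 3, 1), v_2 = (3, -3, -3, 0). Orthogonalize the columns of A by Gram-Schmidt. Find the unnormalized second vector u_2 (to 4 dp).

u_2 = (2.6000, -3.8000, -1.8000, 0.4000)

v_1 = (-1, -2, 3, 1); ‖v_1‖ = 3.8730, so q_1 = (-0.2582, -0.5164, 0.7746, 0.2582).
q_1·v_2 = (-0.2582)·3 + (-0.5164)·(-3) + 0.7746·(-3) + 0.2582·0 = -1.5492.
u_2 = v_2 + 1.5492·q_1 = (2.6000, -3.8000, -1.8000, 0.4000).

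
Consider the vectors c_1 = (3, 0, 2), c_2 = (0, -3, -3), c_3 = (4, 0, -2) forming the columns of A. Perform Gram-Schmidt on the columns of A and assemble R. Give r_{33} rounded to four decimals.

r_{33} = 2.9848

q_1 = c_1/‖c_1‖ = (3, 0, 2)/3.6056 = (0.8321, 0.0000, 0.5547).
r_{12} = q_1·c_2 = -1.6641.
u_2 = c_2 + 1.6641·q_1 = (1.3846, -3.0000, -2.0769).
‖u_2‖ = 3.9027, so q_2 = (0.3548, -0.7687, -0.5322).
r_{13} = q_1·c_3 = 2.2188; r_{23} = q_2·c_3 = 2.4835.
u_3 = c_3 − 2.2188·q_1 − 2.4835·q_2 = (1.2727, 1.9091, -1.9091).
r_{33} = ‖u_3‖ = 2.9848.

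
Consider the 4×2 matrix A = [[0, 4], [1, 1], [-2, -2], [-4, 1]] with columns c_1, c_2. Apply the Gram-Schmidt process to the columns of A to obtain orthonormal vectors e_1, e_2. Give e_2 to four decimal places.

c_1 = (0, 1, -2, -4); ‖c_1‖ = 4.5826, so e_1 = (0.0000, 0.2182, -0.4364, -0.8729).
e_1·c_2 = 0.0000·4 + 0.2182·1 + (-0.4364)·(-2) + (-0.8729)·1 = 0.2182.
u_2 = c_2 − 0.2182·e_1 = (4.0000, 0.9524, -1.9048, 1.1905).
‖u_2‖ = 4.6853, so e_2 = (0.8537, 0.2033, -0.4065, 0.2541).

e_2 = (0.8537, 0.2033, -0.4065, 0.2541)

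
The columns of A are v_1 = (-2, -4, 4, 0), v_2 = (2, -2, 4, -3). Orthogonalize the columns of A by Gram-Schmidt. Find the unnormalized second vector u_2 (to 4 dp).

u_2 = (3.1111, 0.2222, 1.7778, -3.0000)

e_1 = v_1/‖v_1‖ = (-2, -4, 4, 0)/6.0000 = (-0.3333, -0.6667, 0.6667, 0.0000).
r_{12} = e_1·v_2 = 3.3333.
u_2 = v_2 − 3.3333·e_1 = (3.1111, 0.2222, 1.7778, -3.0000).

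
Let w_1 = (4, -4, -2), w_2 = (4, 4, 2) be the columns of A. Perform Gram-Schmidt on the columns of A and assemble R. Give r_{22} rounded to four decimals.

r_{22} = 5.9628

q_1 = w_1/‖w_1‖ = (4, -4, -2)/6.0000 = (0.6667, -0.6667, -0.3333).
r_{12} = q_1·w_2 = -0.6667.
u_2 = w_2 + 0.6667·q_1 = (4.4444, 3.5556, 1.7778).
r_{22} = ‖u_2‖ = 5.9628.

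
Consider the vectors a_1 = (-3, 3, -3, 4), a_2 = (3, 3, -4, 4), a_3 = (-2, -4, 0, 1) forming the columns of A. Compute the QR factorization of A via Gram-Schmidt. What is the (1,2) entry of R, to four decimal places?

q_1 = a_1/‖a_1‖ = (-3, 3, -3, 4)/6.5574 = (-0.4575, 0.4575, -0.4575, 0.6100).
r_{12} = q_1·a_2 = 4.2700.

r_{12} = 4.2700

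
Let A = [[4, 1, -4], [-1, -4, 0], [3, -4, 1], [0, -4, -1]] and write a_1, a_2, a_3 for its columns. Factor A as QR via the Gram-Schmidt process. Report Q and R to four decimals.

e_1 = a_1/‖a_1‖ = (4, -1, 3, 0)/5.0990 = (0.7845, -0.1961, 0.5883, 0.0000).
r_{12} = e_1·a_2 = -0.7845.
u_2 = a_2 + 0.7845·e_1 = (1.6154, -4.1538, -3.5385, -4.0000).
‖u_2‖ = 6.9559, so e_2 = (0.2322, -0.5972, -0.5087, -0.5751).
r_{13} = e_1·a_3 = -2.5495; r_{23} = e_2·a_3 = -0.8626.
u_3 = a_3 + 2.5495·e_1 + 0.8626·e_2 = (-1.7997, -1.0151, 2.0612, -1.4960).
‖u_3‖ = 3.2796, so e_3 = (-0.5487, -0.3095, 0.6285, -0.4562).

Q = [[0.7845, 0.2322, -0.5487], [-0.1961, -0.5972, -0.3095], [0.5883, -0.5087, 0.6285], [0.0000, -0.5751, -0.4562]], R = [[5.0990, -0.7845, -2.5495], [0.0000, 6.9559, -0.8626], [0.0000, 0.0000, 3.2796]]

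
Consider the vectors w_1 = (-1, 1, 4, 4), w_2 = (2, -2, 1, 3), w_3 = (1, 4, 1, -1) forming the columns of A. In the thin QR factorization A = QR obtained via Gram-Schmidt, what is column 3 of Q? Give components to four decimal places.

w_1 = (-1, 1, 4, 4); ‖w_1‖ = 5.8310, so q_1 = (-0.1715, 0.1715, 0.6860, 0.6860).
q_1·w_2 = (-0.1715)·2 + 0.1715·(-2) + 0.6860·1 + 0.6860·3 = 2.0580.
u_2 = w_2 − 2.0580·q_1 = (2.3529, -2.3529, -0.4118, 1.5882).
‖u_2‖ = 3.7101, so q_2 = (0.6342, -0.6342, -0.1110, 0.4281).
q_1·w_3 = (-0.1715)·1 + 0.1715·4 + 0.6860·1 + 0.6860·(-1) = 0.5145; q_2·w_3 = 0.6342·1 + (-0.6342)·4 + (-0.1110)·1 + 0.4281·(-1) = -2.4417.
u_3 = w_3 − 0.5145·q_1 + 2.4417·q_2 = (2.6368, 2.3632, 0.3761, -0.3077).
‖u_3‖ = 3.5740, so q_3 = (0.7378, 0.6612, 0.1052, -0.0861).

q_3 = (0.7378, 0.6612, 0.1052, -0.0861)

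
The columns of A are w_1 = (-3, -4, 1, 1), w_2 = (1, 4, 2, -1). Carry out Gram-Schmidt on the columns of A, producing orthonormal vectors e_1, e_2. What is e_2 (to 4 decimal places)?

w_1 = (-3, -4, 1, 1); ‖w_1‖ = 5.1962, so e_1 = (-0.5774, -0.7698, 0.1925, 0.1925).
e_1·w_2 = (-0.5774)·1 + (-0.7698)·4 + 0.1925·2 + 0.1925·(-1) = -3.4641.
u_2 = w_2 + 3.4641·e_1 = (-1.0000, 1.3333, 2.6667, -0.3333).
‖u_2‖ = 3.1623, so e_2 = (-0.3162, 0.4216, 0.8433, -0.1054).

e_2 = (-0.3162, 0.4216, 0.8433, -0.1054)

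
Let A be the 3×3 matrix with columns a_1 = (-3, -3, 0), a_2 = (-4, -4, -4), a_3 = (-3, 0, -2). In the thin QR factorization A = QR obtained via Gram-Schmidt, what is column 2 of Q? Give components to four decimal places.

a_1 = (-3, -3, 0); ‖a_1‖ = 4.2426, so e_1 = (-0.7071, -0.7071, 0.0000).
e_1·a_2 = (-0.7071)·(-4) + (-0.7071)·(-4) + 0.0000·(-4) = 5.6569.
u_2 = a_2 − 5.6569·e_1 = (0.0000, 0.0000, -4.0000).
‖u_2‖ = 4.0000, so e_2 = (0.0000, 0.0000, -1.0000).

e_2 = (0.0000, 0.0000, -1.0000)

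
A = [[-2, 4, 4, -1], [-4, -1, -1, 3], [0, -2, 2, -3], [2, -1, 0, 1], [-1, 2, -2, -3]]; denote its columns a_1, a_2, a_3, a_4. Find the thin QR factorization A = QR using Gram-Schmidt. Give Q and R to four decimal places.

Q = [[-0.4000, 0.6940, 0.5650, 0.0945], [-0.8000, -0.4709, -0.1084, 0.2430], [0.0000, -0.4131, 0.5804, -0.6883], [0.4000, -0.0744, 0.0617, 0.2701], [-0.2000, 0.3470, -0.5731, -0.6208]], R = [[5.0000, -1.6000, -0.4000, -1.0000], [0.0000, 4.8415, 1.7267, -1.9829], [0.0000, 0.0000, 4.6753, -0.8505], [0.0000, 0.0000, 0.0000, 4.8317]]

a_1 = (-2, -4, 0, 2, -1); ‖a_1‖ = 5.0000, so q_1 = (-0.4000, -0.8000, 0.0000, 0.4000, -0.2000).
q_1·a_2 = (-0.4000)·4 + (-0.8000)·(-1) + 0.0000·(-2) + 0.4000·(-1) + (-0.2000)·2 = -1.6000.
u_2 = a_2 + 1.6000·q_1 = (3.3600, -2.2800, -2.0000, -0.3600, 1.6800).
‖u_2‖ = 4.8415, so q_2 = (0.6940, -0.4709, -0.4131, -0.0744, 0.3470).
q_1·a_3 = (-0.4000)·4 + (-0.8000)·(-1) + 0.0000·2 + 0.4000·0 + (-0.2000)·(-2) = -0.4000; q_2·a_3 = 0.6940·4 + (-0.4709)·(-1) + (-0.4131)·2 + (-0.0744)·0 + 0.3470·(-2) = 1.7267.
u_3 = a_3 + 0.4000·q_1 − 1.7267·q_2 = (2.6416, -0.5068, 2.7133, 0.2884, -2.6792).
‖u_3‖ = 4.6753, so q_3 = (0.5650, -0.1084, 0.5804, 0.0617, -0.5731).
q_1·a_4 = (-0.4000)·(-1) + (-0.8000)·3 + 0.0000·(-3) + 0.4000·1 + (-0.2000)·(-3) = -1.0000; q_2·a_4 = 0.6940·(-1) + (-0.4709)·3 + (-0.4131)·(-3) + (-0.0744)·1 + 0.3470·(-3) = -1.9829; q_3·a_4 = 0.5650·(-1) + (-0.1084)·3 + 0.5804·(-3) + 0.0617·1 + (-0.5731)·(-3) = -0.8505.
u_4 = a_4 + 1.0000·q_1 + 1.9829·q_2 + 0.8505·q_3 = (0.4566, 1.1740, -3.3256, 1.3050, -2.9993).
‖u_4‖ = 4.8317, so q_4 = (0.0945, 0.2430, -0.6883, 0.2701, -0.6208).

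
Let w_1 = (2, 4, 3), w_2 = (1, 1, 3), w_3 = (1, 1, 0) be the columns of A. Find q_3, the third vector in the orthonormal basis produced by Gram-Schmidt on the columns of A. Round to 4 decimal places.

q_1 = w_1/‖w_1‖ = (2, 4, 3)/5.3852 = (0.3714, 0.7428, 0.5571).
r_{12} = q_1·w_2 = 2.7854.
u_2 = w_2 − 2.7854·q_1 = (-0.0345, -1.0690, 1.4483).
‖u_2‖ = 1.8004, so q_2 = (-0.0192, -0.5937, 0.8044).
r_{13} = q_1·w_3 = 1.1142; r_{23} = q_2·w_3 = -0.6129.
u_3 = w_3 − 1.1142·q_1 + 0.6129·q_2 = (0.5745, -0.1915, -0.1277).
‖u_3‖ = 0.6189, so q_3 = (0.9283, -0.3094, -0.2063).

q_3 = (0.9283, -0.3094, -0.2063)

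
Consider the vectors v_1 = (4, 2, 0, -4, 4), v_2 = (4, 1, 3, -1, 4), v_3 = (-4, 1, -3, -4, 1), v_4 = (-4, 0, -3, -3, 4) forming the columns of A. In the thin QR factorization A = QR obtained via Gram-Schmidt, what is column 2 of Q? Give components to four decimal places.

v_1 = (4, 2, 0, -4, 4); ‖v_1‖ = 7.2111, so q_1 = (0.5547, 0.2774, 0.0000, -0.5547, 0.5547).
q_1·v_2 = 0.5547·4 + 0.2774·1 + 0.0000·3 + (-0.5547)·(-1) + 0.5547·4 = 5.2697.
u_2 = v_2 − 5.2697·q_1 = (1.0769, -0.4615, 3.0000, 1.9231, 1.0769).
‖u_2‖ = 3.9027, so q_2 = (0.2759, -0.1183, 0.7687, 0.4928, 0.2759).

q_2 = (0.2759, -0.1183, 0.7687, 0.4928, 0.2759)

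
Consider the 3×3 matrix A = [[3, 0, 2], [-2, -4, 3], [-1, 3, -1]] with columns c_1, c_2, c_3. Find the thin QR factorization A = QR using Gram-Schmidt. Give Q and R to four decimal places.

Q = [[0.8018, -0.2224, 0.5547], [-0.5345, -0.6819, 0.4992], [-0.2673, 0.6968, 0.6656]], R = [[3.7417, 1.3363, 0.2673], [0.0000, 4.8181, -3.1874], [0.0000, 0.0000, 1.9415]]

e_1 = c_1/‖c_1‖ = (3, -2, -1)/3.7417 = (0.8018, -0.5345, -0.2673).
r_{12} = e_1·c_2 = 1.3363.
u_2 = c_2 − 1.3363·e_1 = (-1.0714, -3.2857, 3.3571).
‖u_2‖ = 4.8181, so e_2 = (-0.2224, -0.6819, 0.6968).
r_{13} = e_1·c_3 = 0.2673; r_{23} = e_2·c_3 = -3.1874.
u_3 = c_3 − 0.2673·e_1 + 3.1874·e_2 = (1.0769, 0.9692, 1.2923).
‖u_3‖ = 1.9415, so e_3 = (0.5547, 0.4992, 0.6656).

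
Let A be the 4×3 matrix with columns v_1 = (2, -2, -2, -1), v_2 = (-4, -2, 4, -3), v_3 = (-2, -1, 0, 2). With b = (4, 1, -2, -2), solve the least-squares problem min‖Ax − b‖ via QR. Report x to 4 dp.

v_1 = (2, -2, -2, -1); ‖v_1‖ = 3.6056, so q_1 = (0.5547, -0.5547, -0.5547, -0.2774).
q_1·v_2 = 0.5547·(-4) + (-0.5547)·(-2) + (-0.5547)·4 + (-0.2774)·(-3) = -2.4962.
u_2 = v_2 + 2.4962·q_1 = (-2.6154, -3.3846, 2.6154, -3.6923).
‖u_2‖ = 6.2265, so q_2 = (-0.4200, -0.5436, 0.4200, -0.5930).
q_1·v_3 = 0.5547·(-2) + (-0.5547)·(-1) + (-0.5547)·0 + (-0.2774)·2 = -1.1094; q_2·v_3 = (-0.4200)·(-2) + (-0.5436)·(-1) + 0.4200·0 + (-0.5930)·2 = 0.1977.
u_3 = v_3 + 1.1094·q_1 − 0.1977·q_2 = (-1.3016, -1.5079, -0.6984, 1.8095).
‖u_3‖ = 2.7803, so q_3 = (-0.4681, -0.5424, -0.2512, 0.6508).
Qᵀb = (3.3282, -1.8778, -3.2142).
Back-substitute: x_3 = -3.2142/2.7803 = -1.1561.
x_2 = (-1.8778 − 0.1977·(-1.1561))/6.2265 = -0.2649.
x_1 = (3.3282 + 2.4962·(-0.2649) + 1.1094·(-1.1561))/3.6056 = 0.3840.

x = (0.3840, -0.2649, -1.1561)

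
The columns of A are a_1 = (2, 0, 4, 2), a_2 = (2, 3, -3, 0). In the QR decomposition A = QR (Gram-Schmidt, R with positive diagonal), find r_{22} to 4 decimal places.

r_{22} = 4.3970

a_1 = (2, 0, 4, 2); ‖a_1‖ = 4.8990, so q_1 = (0.4082, 0.0000, 0.8165, 0.4082).
q_1·a_2 = 0.4082·2 + 0.0000·3 + 0.8165·(-3) + 0.4082·0 = -1.6330.
u_2 = a_2 + 1.6330·q_1 = (2.6667, 3.0000, -1.6667, 0.6667).
r_{22} = ‖u_2‖ = 4.3970.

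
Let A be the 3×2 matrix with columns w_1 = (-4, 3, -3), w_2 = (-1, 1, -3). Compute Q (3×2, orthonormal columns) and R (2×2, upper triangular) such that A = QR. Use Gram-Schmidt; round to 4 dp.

q_1 = w_1/‖w_1‖ = (-4, 3, -3)/5.8310 = (-0.6860, 0.5145, -0.5145).
r_{12} = q_1·w_2 = 2.7440.
u_2 = w_2 − 2.7440·q_1 = (0.8824, -0.4118, -1.5882).
‖u_2‖ = 1.8630, so q_2 = (0.4736, -0.2210, -0.8525).

Q = [[-0.6860, 0.4736], [0.5145, -0.2210], [-0.5145, -0.8525]], R = [[5.8310, 2.7440], [0.0000, 1.8630]]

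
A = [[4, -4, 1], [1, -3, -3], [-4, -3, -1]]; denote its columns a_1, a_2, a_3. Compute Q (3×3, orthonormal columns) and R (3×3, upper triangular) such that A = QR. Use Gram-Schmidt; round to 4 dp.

Q = [[0.6963, -0.5527, 0.4579], [0.1741, -0.4889, -0.8548], [-0.6963, -0.6749, 0.2442]], R = [[5.7446, -1.2185, 0.8704], [0.0000, 5.7022, 1.5890], [0.0000, 0.0000, 2.7781]]

q_1 = a_1/‖a_1‖ = (4, 1, -4)/5.7446 = (0.6963, 0.1741, -0.6963).
r_{12} = q_1·a_2 = -1.2185.
u_2 = a_2 + 1.2185·q_1 = (-3.1515, -2.7879, -3.8485).
‖u_2‖ = 5.7022, so q_2 = (-0.5527, -0.4889, -0.6749).
r_{13} = q_1·a_3 = 0.8704; r_{23} = q_2·a_3 = 1.5890.
u_3 = a_3 − 0.8704·q_1 − 1.5890·q_2 = (1.2721, -2.3747, 0.6785).
‖u_3‖ = 2.7781, so q_3 = (0.4579, -0.8548, 0.2442).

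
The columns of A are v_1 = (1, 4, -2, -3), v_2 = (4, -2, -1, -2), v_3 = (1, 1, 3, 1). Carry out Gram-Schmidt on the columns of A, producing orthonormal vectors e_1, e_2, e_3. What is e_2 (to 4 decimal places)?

e_1 = v_1/‖v_1‖ = (1, 4, -2, -3)/5.4772 = (0.1826, 0.7303, -0.3651, -0.5477).
r_{12} = e_1·v_2 = 0.7303.
u_2 = v_2 − 0.7303·e_1 = (3.8667, -2.5333, -0.7333, -1.6000).
‖u_2‖ = 4.9464, so e_2 = (0.7817, -0.5122, -0.1483, -0.3235).

e_2 = (0.7817, -0.5122, -0.1483, -0.3235)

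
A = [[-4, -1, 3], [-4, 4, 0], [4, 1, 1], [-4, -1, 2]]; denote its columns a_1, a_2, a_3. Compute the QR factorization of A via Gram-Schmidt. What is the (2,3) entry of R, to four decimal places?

e_1 = a_1/‖a_1‖ = (-4, -4, 4, -4)/8.0000 = (-0.5000, -0.5000, 0.5000, -0.5000).
r_{12} = e_1·a_2 = -0.5000.
u_2 = a_2 + 0.5000·e_1 = (-1.2500, 3.7500, 1.2500, -1.2500).
‖u_2‖ = 4.3301, so e_2 = (-0.2887, 0.8660, 0.2887, -0.2887).
r_{23} = e_2·a_3 = -1.1547.

r_{23} = -1.1547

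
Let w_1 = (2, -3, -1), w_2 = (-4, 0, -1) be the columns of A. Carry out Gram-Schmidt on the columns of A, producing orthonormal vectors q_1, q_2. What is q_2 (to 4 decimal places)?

w_1 = (2, -3, -1); ‖w_1‖ = 3.7417, so q_1 = (0.5345, -0.8018, -0.2673).
q_1·w_2 = 0.5345·(-4) + (-0.8018)·0 + (-0.2673)·(-1) = -1.8708.
u_2 = w_2 + 1.8708·q_1 = (-3.0000, -1.5000, -1.5000).
‖u_2‖ = 3.6742, so q_2 = (-0.8165, -0.4082, -0.4082).

q_2 = (-0.8165, -0.4082, -0.4082)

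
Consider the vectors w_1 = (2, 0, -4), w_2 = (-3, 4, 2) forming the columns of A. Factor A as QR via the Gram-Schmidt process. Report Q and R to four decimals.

Q = [[0.4472, -0.3651], [0.0000, 0.9129], [-0.8944, -0.1826]], R = [[4.4721, -3.1305], [0.0000, 4.3818]]

e_1 = w_1/‖w_1‖ = (2, 0, -4)/4.4721 = (0.4472, 0.0000, -0.8944).
r_{12} = e_1·w_2 = -3.1305.
u_2 = w_2 + 3.1305·e_1 = (-1.6000, 4.0000, -0.8000).
‖u_2‖ = 4.3818, so e_2 = (-0.3651, 0.9129, -0.1826).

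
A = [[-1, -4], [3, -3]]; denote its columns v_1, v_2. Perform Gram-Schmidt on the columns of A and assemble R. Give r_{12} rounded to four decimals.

r_{12} = -1.5811

v_1 = (-1, 3); ‖v_1‖ = 3.1623, so q_1 = (-0.3162, 0.9487).
r_{12} = q_1·v_2 = -1.5811.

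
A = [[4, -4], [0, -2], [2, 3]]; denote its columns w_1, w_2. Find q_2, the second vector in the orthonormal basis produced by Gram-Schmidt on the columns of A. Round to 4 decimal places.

q_2 = (-0.4082, -0.4082, 0.8165)

w_1 = (4, 0, 2); ‖w_1‖ = 4.4721, so q_1 = (0.8944, 0.0000, 0.4472).
q_1·w_2 = 0.8944·(-4) + 0.0000·(-2) + 0.4472·3 = -2.2361.
u_2 = w_2 + 2.2361·q_1 = (-2.0000, -2.0000, 4.0000).
‖u_2‖ = 4.8990, so q_2 = (-0.4082, -0.4082, 0.8165).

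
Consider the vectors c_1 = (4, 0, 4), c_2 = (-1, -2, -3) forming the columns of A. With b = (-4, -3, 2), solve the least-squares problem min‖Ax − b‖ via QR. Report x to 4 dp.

c_1 = (4, 0, 4); ‖c_1‖ = 5.6569, so q_1 = (0.7071, 0.0000, 0.7071).
q_1·c_2 = 0.7071·(-1) + 0.0000·(-2) + 0.7071·(-3) = -2.8284.
u_2 = c_2 + 2.8284·q_1 = (1.0000, -2.0000, -1.0000).
‖u_2‖ = 2.4495, so q_2 = (0.4082, -0.8165, -0.4082).
Qᵀb = (-1.4142, 0.0000).
Back-substitute: x_2 = 0.0000/2.4495 = 0.0000.
x_1 = (-1.4142 + 2.8284·0.0000)/5.6569 = -0.2500.

x = (-0.2500, 0.0000)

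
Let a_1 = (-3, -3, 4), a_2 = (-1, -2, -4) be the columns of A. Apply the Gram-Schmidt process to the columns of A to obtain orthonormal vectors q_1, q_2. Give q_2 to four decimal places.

q_1 = a_1/‖a_1‖ = (-3, -3, 4)/5.8310 = (-0.5145, -0.5145, 0.6860).
r_{12} = q_1·a_2 = -1.2005.
u_2 = a_2 + 1.2005·q_1 = (-1.6176, -2.6176, -3.1765).
‖u_2‖ = 4.4225, so q_2 = (-0.3658, -0.5919, -0.7182).

q_2 = (-0.3658, -0.5919, -0.7182)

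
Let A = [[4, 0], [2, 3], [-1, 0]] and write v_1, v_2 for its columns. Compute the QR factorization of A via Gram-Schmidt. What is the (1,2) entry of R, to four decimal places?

v_1 = (4, 2, -1); ‖v_1‖ = 4.5826, so e_1 = (0.8729, 0.4364, -0.2182).
r_{12} = e_1·v_2 = 1.3093.

r_{12} = 1.3093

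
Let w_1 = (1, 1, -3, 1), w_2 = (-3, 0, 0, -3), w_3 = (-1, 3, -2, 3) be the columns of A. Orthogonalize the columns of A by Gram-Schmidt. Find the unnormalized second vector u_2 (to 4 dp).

w_1 = (1, 1, -3, 1); ‖w_1‖ = 3.4641, so e_1 = (0.2887, 0.2887, -0.8660, 0.2887).
e_1·w_2 = 0.2887·(-3) + 0.2887·0 + (-0.8660)·0 + 0.2887·(-3) = -1.7321.
u_2 = w_2 + 1.7321·e_1 = (-2.5000, 0.5000, -1.5000, -2.5000).

u_2 = (-2.5000, 0.5000, -1.5000, -2.5000)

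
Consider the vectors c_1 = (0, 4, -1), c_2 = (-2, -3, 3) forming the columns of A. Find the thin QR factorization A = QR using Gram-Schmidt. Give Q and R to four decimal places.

c_1 = (0, 4, -1); ‖c_1‖ = 4.1231, so e_1 = (0.0000, 0.9701, -0.2425).
e_1·c_2 = 0.0000·(-2) + 0.9701·(-3) + (-0.2425)·3 = -3.6380.
u_2 = c_2 + 3.6380·e_1 = (-2.0000, 0.5294, 2.1176).
‖u_2‖ = 2.9605, so e_2 = (-0.6756, 0.1788, 0.7153).

Q = [[0.0000, -0.6756], [0.9701, 0.1788], [-0.2425, 0.7153]], R = [[4.1231, -3.6380], [0.0000, 2.9605]]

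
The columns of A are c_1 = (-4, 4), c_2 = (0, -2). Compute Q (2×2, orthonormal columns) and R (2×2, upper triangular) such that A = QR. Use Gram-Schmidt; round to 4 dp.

c_1 = (-4, 4); ‖c_1‖ = 5.6569, so e_1 = (-0.7071, 0.7071).
e_1·c_2 = (-0.7071)·0 + 0.7071·(-2) = -1.4142.
u_2 = c_2 + 1.4142·e_1 = (-1.0000, -1.0000).
‖u_2‖ = 1.4142, so e_2 = (-0.7071, -0.7071).

Q = [[-0.7071, -0.7071], [0.7071, -0.7071]], R = [[5.6569, -1.4142], [0.0000, 1.4142]]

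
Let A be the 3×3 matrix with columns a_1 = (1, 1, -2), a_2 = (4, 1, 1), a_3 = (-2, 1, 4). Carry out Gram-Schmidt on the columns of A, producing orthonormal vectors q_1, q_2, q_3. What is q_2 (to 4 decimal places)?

q_1 = a_1/‖a_1‖ = (1, 1, -2)/2.4495 = (0.4082, 0.4082, -0.8165).
r_{12} = q_1·a_2 = 1.2247.
u_2 = a_2 − 1.2247·q_1 = (3.5000, 0.5000, 2.0000).
‖u_2‖ = 4.0620, so q_2 = (0.8616, 0.1231, 0.4924).

q_2 = (0.8616, 0.1231, 0.4924)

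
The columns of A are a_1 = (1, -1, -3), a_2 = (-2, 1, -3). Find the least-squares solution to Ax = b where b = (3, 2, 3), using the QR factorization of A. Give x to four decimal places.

a_1 = (1, -1, -3); ‖a_1‖ = 3.3166, so e_1 = (0.3015, -0.3015, -0.9045).
e_1·a_2 = 0.3015·(-2) + (-0.3015)·1 + (-0.9045)·(-3) = 1.8091.
u_2 = a_2 − 1.8091·e_1 = (-2.5455, 1.5455, -1.3636).
‖u_2‖ = 3.2753, so e_2 = (-0.7772, 0.4719, -0.4163).
Qᵀb = (-2.4121, -2.6369).
Back-substitute: x_2 = -2.6369/3.2753 = -0.8051.
x_1 = (-2.4121 − 1.8091·(-0.8051))/3.3166 = -0.2881.

x = (-0.2881, -0.8051)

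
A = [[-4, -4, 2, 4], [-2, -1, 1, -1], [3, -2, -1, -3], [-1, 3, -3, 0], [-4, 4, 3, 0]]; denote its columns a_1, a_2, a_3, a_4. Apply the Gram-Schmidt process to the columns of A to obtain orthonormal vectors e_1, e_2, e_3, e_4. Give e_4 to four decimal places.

e_1 = a_1/‖a_1‖ = (-4, -2, 3, -1, -4)/6.7823 = (-0.5898, -0.2949, 0.4423, -0.1474, -0.5898).
r_{12} = e_1·a_2 = -1.0321.
u_2 = a_2 + 1.0321·e_1 = (-4.6087, -1.3043, -1.5435, 2.8478, 3.3913).
‖u_2‖ = 6.7033, so e_2 = (-0.6875, -0.1946, -0.2303, 0.4248, 0.5059).
r_{13} = e_1·a_3 = -3.2437; r_{23} = e_2·a_3 = -1.0961.
u_3 = a_3 + 3.2437·e_1 + 1.0961·e_2 = (-0.6667, -0.1698, 0.1824, -3.0126, 1.6415).
‖u_3‖ = 3.5038, so e_3 = (-0.1903, -0.0485, 0.0521, -0.8598, 0.4685).
r_{14} = e_1·a_4 = -3.3912; r_{24} = e_2·a_4 = -1.8647; r_{34} = e_3·a_4 = -0.8688.
u_4 = a_4 + 3.3912·e_1 + 1.8647·e_2 + 0.8688·e_3 = (0.5526, -2.4049, -1.8841, -0.4548, -0.6496).
‖u_4‖ = 3.2044, so e_4 = (0.1725, -0.7505, -0.5880, -0.1419, -0.2027).

e_4 = (0.1725, -0.7505, -0.5880, -0.1419, -0.2027)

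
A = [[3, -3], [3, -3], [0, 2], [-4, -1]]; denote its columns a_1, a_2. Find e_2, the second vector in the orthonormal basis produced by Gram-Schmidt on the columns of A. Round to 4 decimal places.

e_1 = a_1/‖a_1‖ = (3, 3, 0, -4)/5.8310 = (0.5145, 0.5145, 0.0000, -0.6860).
r_{12} = e_1·a_2 = -2.4010.
u_2 = a_2 + 2.4010·e_1 = (-1.7647, -1.7647, 2.0000, -2.6471).
‖u_2‖ = 4.1515, so e_2 = (-0.4251, -0.4251, 0.4817, -0.6376).

e_2 = (-0.4251, -0.4251, 0.4817, -0.6376)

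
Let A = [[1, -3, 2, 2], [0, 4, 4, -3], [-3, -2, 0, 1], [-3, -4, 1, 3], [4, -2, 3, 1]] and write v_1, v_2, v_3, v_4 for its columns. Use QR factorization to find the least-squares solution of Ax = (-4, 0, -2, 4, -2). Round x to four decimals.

v_1 = (1, 0, -3, -3, 4); ‖v_1‖ = 5.9161, so e_1 = (0.1690, 0.0000, -0.5071, -0.5071, 0.6761).
e_1·v_2 = 0.1690·(-3) + 0.0000·4 + (-0.5071)·(-2) + (-0.5071)·(-4) + 0.6761·(-2) = 1.1832.
u_2 = v_2 − 1.1832·e_1 = (-3.2000, 4.0000, -1.4000, -3.4000, -2.8000).
‖u_2‖ = 6.8993, so e_2 = (-0.4638, 0.5798, -0.2029, -0.4928, -0.4058).
e_1·v_3 = 0.1690·2 + 0.0000·4 + (-0.5071)·0 + (-0.5071)·1 + 0.6761·3 = 1.8593; e_2·v_3 = (-0.4638)·2 + 0.5798·4 + (-0.2029)·0 + (-0.4928)·1 + (-0.4058)·3 = -0.3189.
u_3 = v_3 − 1.8593·e_1 + 0.3189·e_2 = (1.5378, 4.1849, 0.8782, 1.7857, 1.6134).
‖u_3‖ = 5.1421, so e_3 = (0.2991, 0.8138, 0.1708, 0.3473, 0.3138).
e_1·v_4 = 0.1690·2 + 0.0000·(-3) + (-0.5071)·1 + (-0.5071)·3 + 0.6761·1 = -1.0142; e_2·v_4 = (-0.4638)·2 + 0.5798·(-3) + (-0.2029)·1 + (-0.4928)·3 + (-0.4058)·1 = -4.7541; e_3·v_4 = 0.2991·2 + 0.8138·(-3) + 0.1708·1 + 0.3473·3 + 0.3138·1 = -0.3170.
u_4 = v_4 + 1.0142·e_1 + 4.7541·e_2 + 0.3170·e_3 = (0.0612, 0.0143, -0.4248, 0.2530, -0.1442).
‖u_4‖ = 0.5189, so e_4 = (0.1180, 0.0276, -0.8188, 0.4875, -0.2779).
Qᵀb = (-3.0426, 1.1016, -0.7763, 3.6717).
Back-substitute: x_4 = 3.6717/0.5189 = 7.0762.
x_3 = (-0.7763 + 0.3170·7.0762)/5.1421 = 0.2853.
x_2 = (1.1016 + 0.3189·0.2853 + 4.7541·7.0762)/6.8993 = 5.0489.
x_1 = (-3.0426 − 1.1832·5.0489 − 1.8593·0.2853 + 1.0142·7.0762)/5.9161 = -0.4007.

x = (-0.4007, 5.0489, 0.2853, 7.0762)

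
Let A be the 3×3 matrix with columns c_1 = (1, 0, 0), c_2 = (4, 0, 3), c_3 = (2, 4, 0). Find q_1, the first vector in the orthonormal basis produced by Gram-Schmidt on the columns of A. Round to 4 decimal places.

c_1 = (1, 0, 0); ‖c_1‖ = 1.0000, so q_1 = (1.0000, 0.0000, 0.0000).

q_1 = (1.0000, 0.0000, 0.0000)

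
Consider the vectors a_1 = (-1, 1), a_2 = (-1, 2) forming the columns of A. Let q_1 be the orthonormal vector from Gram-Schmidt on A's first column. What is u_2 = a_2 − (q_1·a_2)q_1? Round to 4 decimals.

a_1 = (-1, 1); ‖a_1‖ = 1.4142, so q_1 = (-0.7071, 0.7071).
q_1·a_2 = (-0.7071)·(-1) + 0.7071·2 = 2.1213.
u_2 = a_2 − 2.1213·q_1 = (0.5000, 0.5000).

u_2 = (0.5000, 0.5000)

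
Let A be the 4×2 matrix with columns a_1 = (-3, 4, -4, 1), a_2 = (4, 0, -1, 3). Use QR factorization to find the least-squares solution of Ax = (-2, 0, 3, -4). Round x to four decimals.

x = (-0.3515, -0.9522)

a_1 = (-3, 4, -4, 1); ‖a_1‖ = 6.4807, so e_1 = (-0.4629, 0.6172, -0.6172, 0.1543).
e_1·a_2 = (-0.4629)·4 + 0.6172·0 + (-0.6172)·(-1) + 0.1543·3 = -0.7715.
u_2 = a_2 + 0.7715·e_1 = (3.6429, 0.4762, -1.4762, 3.1190).
‖u_2‖ = 5.0403, so e_2 = (0.7227, 0.0945, -0.2929, 0.6188).
Qᵀb = (-1.5430, -4.7994).
Back-substitute: x_2 = -4.7994/5.0403 = -0.9522.
x_1 = (-1.5430 + 0.7715·(-0.9522))/6.4807 = -0.3515.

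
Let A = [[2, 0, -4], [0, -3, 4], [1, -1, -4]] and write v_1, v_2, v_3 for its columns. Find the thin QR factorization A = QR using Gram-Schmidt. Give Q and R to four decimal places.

e_1 = v_1/‖v_1‖ = (2, 0, 1)/2.2361 = (0.8944, 0.0000, 0.4472).
r_{12} = e_1·v_2 = -0.4472.
u_2 = v_2 + 0.4472·e_1 = (0.4000, -3.0000, -0.8000).
‖u_2‖ = 3.1305, so e_2 = (0.1278, -0.9583, -0.2556).
r_{13} = e_1·v_3 = -5.3666; r_{23} = e_2·v_3 = -3.3222.
u_3 = v_3 + 5.3666·e_1 + 3.3222·e_2 = (1.2245, 0.8163, -2.4490).
‖u_3‖ = 2.8571, so e_3 = (0.4286, 0.2857, -0.8571).

Q = [[0.8944, 0.1278, 0.4286], [0.0000, -0.9583, 0.2857], [0.4472, -0.2556, -0.8571]], R = [[2.2361, -0.4472, -5.3666], [0.0000, 3.1305, -3.3222], [0.0000, 0.0000, 2.8571]]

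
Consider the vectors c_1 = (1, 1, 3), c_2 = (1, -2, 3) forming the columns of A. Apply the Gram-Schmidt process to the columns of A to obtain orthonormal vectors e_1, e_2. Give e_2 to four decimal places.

c_1 = (1, 1, 3); ‖c_1‖ = 3.3166, so e_1 = (0.3015, 0.3015, 0.9045).
e_1·c_2 = 0.3015·1 + 0.3015·(-2) + 0.9045·3 = 2.4121.
u_2 = c_2 − 2.4121·e_1 = (0.2727, -2.7273, 0.8182).
‖u_2‖ = 2.8604, so e_2 = (0.0953, -0.9535, 0.2860).

e_2 = (0.0953, -0.9535, 0.2860)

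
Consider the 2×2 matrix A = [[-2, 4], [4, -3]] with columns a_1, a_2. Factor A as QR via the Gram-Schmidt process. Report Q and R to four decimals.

a_1 = (-2, 4); ‖a_1‖ = 4.4721, so e_1 = (-0.4472, 0.8944).
e_1·a_2 = (-0.4472)·4 + 0.8944·(-3) = -4.4721.
u_2 = a_2 + 4.4721·e_1 = (2.0000, 1.0000).
‖u_2‖ = 2.2361, so e_2 = (0.8944, 0.4472).

Q = [[-0.4472, 0.8944], [0.8944, 0.4472]], R = [[4.4721, -4.4721], [0.0000, 2.2361]]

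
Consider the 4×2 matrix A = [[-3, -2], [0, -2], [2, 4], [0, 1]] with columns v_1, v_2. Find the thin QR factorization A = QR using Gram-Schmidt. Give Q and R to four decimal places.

v_1 = (-3, 0, 2, 0); ‖v_1‖ = 3.6056, so q_1 = (-0.8321, 0.0000, 0.5547, 0.0000).
q_1·v_2 = (-0.8321)·(-2) + 0.0000·(-2) + 0.5547·4 + 0.0000·1 = 3.8829.
u_2 = v_2 − 3.8829·q_1 = (1.2308, -2.0000, 1.8462, 1.0000).
‖u_2‖ = 3.1501, so q_2 = (0.3907, -0.6349, 0.5861, 0.3175).

Q = [[-0.8321, 0.3907], [0.0000, -0.6349], [0.5547, 0.5861], [0.0000, 0.3175]], R = [[3.6056, 3.8829], [0.0000, 3.1501]]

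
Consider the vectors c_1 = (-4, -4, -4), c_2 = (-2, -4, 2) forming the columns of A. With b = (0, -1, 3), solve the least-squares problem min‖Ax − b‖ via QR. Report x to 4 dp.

c_1 = (-4, -4, -4); ‖c_1‖ = 6.9282, so e_1 = (-0.5774, -0.5774, -0.5774).
e_1·c_2 = (-0.5774)·(-2) + (-0.5774)·(-4) + (-0.5774)·2 = 2.3094.
u_2 = c_2 − 2.3094·e_1 = (-0.6667, -2.6667, 3.3333).
‖u_2‖ = 4.3205, so e_2 = (-0.1543, -0.6172, 0.7715).
Qᵀb = (-1.1547, 2.9318).
Back-substitute: x_2 = 2.9318/4.3205 = 0.6786.
x_1 = (-1.1547 − 2.3094·0.6786)/6.9282 = -0.3929.

x = (-0.3929, 0.6786)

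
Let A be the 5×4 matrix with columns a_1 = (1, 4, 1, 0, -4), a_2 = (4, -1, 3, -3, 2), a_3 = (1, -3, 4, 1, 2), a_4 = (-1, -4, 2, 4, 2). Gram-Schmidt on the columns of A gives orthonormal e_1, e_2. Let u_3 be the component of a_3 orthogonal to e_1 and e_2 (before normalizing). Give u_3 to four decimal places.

a_1 = (1, 4, 1, 0, -4); ‖a_1‖ = 5.8310, so e_1 = (0.1715, 0.6860, 0.1715, 0.0000, -0.6860).
e_1·a_2 = 0.1715·4 + 0.6860·(-1) + 0.1715·3 + 0.0000·(-3) + (-0.6860)·2 = -0.8575.
u_2 = a_2 + 0.8575·e_1 = (4.1471, -0.4118, 3.1471, -3.0000, 1.4118).
‖u_2‖ = 6.1858, so e_2 = (0.6704, -0.0666, 0.5088, -0.4850, 0.2282).
e_1·a_3 = 0.1715·1 + 0.6860·(-3) + 0.1715·4 + 0.0000·1 + (-0.6860)·2 = -2.5725; e_2·a_3 = 0.6704·1 + (-0.0666)·(-3) + 0.5088·4 + (-0.4850)·1 + 0.2282·2 = 2.8766.
u_3 = a_3 + 2.5725·e_1 − 2.8766·e_2 = (-0.4873, -1.0438, 2.9777, 2.3951, -0.4212).

u_3 = (-0.4873, -1.0438, 2.9777, 2.3951, -0.4212)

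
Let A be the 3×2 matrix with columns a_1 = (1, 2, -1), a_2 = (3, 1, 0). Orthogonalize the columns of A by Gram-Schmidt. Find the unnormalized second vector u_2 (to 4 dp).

a_1 = (1, 2, -1); ‖a_1‖ = 2.4495, so q_1 = (0.4082, 0.8165, -0.4082).
q_1·a_2 = 0.4082·3 + 0.8165·1 + (-0.4082)·0 = 2.0412.
u_2 = a_2 − 2.0412·q_1 = (2.1667, -0.6667, 0.8333).

u_2 = (2.1667, -0.6667, 0.8333)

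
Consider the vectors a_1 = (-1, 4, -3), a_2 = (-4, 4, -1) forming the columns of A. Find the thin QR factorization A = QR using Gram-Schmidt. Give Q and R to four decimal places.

Q = [[-0.1961, -0.8758], [0.7845, 0.1297], [-0.5883, 0.4649]], R = [[5.0990, 4.5107], [0.0000, 3.5572]]

q_1 = a_1/‖a_1‖ = (-1, 4, -3)/5.0990 = (-0.1961, 0.7845, -0.5883).
r_{12} = q_1·a_2 = 4.5107.
u_2 = a_2 − 4.5107·q_1 = (-3.1154, 0.4615, 1.6538).
‖u_2‖ = 3.5572, so q_2 = (-0.8758, 0.1297, 0.4649).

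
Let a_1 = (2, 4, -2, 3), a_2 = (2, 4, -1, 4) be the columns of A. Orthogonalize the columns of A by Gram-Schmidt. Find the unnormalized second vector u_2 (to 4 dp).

a_1 = (2, 4, -2, 3); ‖a_1‖ = 5.7446, so q_1 = (0.3482, 0.6963, -0.3482, 0.5222).
q_1·a_2 = 0.3482·2 + 0.6963·4 + (-0.3482)·(-1) + 0.5222·4 = 5.9186.
u_2 = a_2 − 5.9186·q_1 = (-0.0606, -0.1212, 1.0606, 0.9091).

u_2 = (-0.0606, -0.1212, 1.0606, 0.9091)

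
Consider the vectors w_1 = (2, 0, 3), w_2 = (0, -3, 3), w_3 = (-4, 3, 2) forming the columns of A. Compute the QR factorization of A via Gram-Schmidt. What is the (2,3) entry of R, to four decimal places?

w_1 = (2, 0, 3); ‖w_1‖ = 3.6056, so e_1 = (0.5547, 0.0000, 0.8321).
e_1·w_2 = 0.5547·0 + 0.0000·(-3) + 0.8321·3 = 2.4962.
u_2 = w_2 − 2.4962·e_1 = (-1.3846, -3.0000, 0.9231).
‖u_2‖ = 3.4306, so e_2 = (-0.4036, -0.8745, 0.2691).
r_{23} = e_2·w_3 = -0.4709.

r_{23} = -0.4709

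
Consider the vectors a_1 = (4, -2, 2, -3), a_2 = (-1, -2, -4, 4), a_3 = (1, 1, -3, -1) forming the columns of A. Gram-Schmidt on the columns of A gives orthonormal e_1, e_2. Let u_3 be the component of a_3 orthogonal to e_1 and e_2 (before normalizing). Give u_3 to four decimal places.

e_1 = a_1/‖a_1‖ = (4, -2, 2, -3)/5.7446 = (0.6963, -0.3482, 0.3482, -0.5222).
r_{12} = e_1·a_2 = -3.4816.
u_2 = a_2 + 3.4816·e_1 = (1.4242, -3.2121, -2.7879, 2.1818).
‖u_2‖ = 4.9879, so e_2 = (0.2855, -0.6440, -0.5589, 0.4374).
r_{13} = e_1·a_3 = -0.1741; r_{23} = e_2·a_3 = 0.8809.
u_3 = a_3 + 0.1741·e_1 − 0.8809·e_2 = (0.8697, 1.5067, -2.4470, -1.4762).

u_3 = (0.8697, 1.5067, -2.4470, -1.4762)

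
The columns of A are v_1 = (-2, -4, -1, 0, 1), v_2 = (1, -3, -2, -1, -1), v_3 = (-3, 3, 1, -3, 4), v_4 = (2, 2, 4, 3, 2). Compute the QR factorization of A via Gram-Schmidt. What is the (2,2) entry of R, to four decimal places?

e_1 = v_1/‖v_1‖ = (-2, -4, -1, 0, 1)/4.6904 = (-0.4264, -0.8528, -0.2132, 0.0000, 0.2132).
r_{12} = e_1·v_2 = 2.3452.
u_2 = v_2 − 2.3452·e_1 = (2.0000, -1.0000, -1.5000, -1.0000, -1.5000).
r_{22} = ‖u_2‖ = 3.2404.

r_{22} = 3.2404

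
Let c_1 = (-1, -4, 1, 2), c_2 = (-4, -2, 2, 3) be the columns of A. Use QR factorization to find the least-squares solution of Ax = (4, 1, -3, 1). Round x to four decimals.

x = (0.3773, -0.8650)

c_1 = (-1, -4, 1, 2); ‖c_1‖ = 4.6904, so q_1 = (-0.2132, -0.8528, 0.2132, 0.4264).
q_1·c_2 = (-0.2132)·(-4) + (-0.8528)·(-2) + 0.2132·2 + 0.4264·3 = 4.2640.
u_2 = c_2 − 4.2640·q_1 = (-3.0909, 1.6364, 1.0909, 1.1818).
‖u_2‖ = 3.8494, so q_2 = (-0.8030, 0.4251, 0.2834, 0.3070).
Qᵀb = (-1.9188, -3.3299).
Back-substitute: x_2 = -3.3299/3.8494 = -0.8650.
x_1 = (-1.9188 − 4.2640·(-0.8650))/4.6904 = 0.3773.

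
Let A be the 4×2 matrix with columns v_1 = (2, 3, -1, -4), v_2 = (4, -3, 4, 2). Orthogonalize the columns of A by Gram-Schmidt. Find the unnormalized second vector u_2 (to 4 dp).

v_1 = (2, 3, -1, -4); ‖v_1‖ = 5.4772, so q_1 = (0.3651, 0.5477, -0.1826, -0.7303).
q_1·v_2 = 0.3651·4 + 0.5477·(-3) + (-0.1826)·4 + (-0.7303)·2 = -2.3735.
u_2 = v_2 + 2.3735·q_1 = (4.8667, -1.7000, 3.5667, 0.2667).

u_2 = (4.8667, -1.7000, 3.5667, 0.2667)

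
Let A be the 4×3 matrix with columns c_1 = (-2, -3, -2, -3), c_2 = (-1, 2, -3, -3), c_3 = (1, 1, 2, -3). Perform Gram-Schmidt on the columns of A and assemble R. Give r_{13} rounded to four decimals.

c_1 = (-2, -3, -2, -3); ‖c_1‖ = 5.0990, so q_1 = (-0.3922, -0.5883, -0.3922, -0.5883).
r_{13} = q_1·c_3 = 0.0000.

r_{13} = 0.0000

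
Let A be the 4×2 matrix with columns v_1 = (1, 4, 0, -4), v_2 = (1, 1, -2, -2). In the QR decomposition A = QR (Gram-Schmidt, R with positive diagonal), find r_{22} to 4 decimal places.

v_1 = (1, 4, 0, -4); ‖v_1‖ = 5.7446, so e_1 = (0.1741, 0.6963, 0.0000, -0.6963).
e_1·v_2 = 0.1741·1 + 0.6963·1 + 0.0000·(-2) + (-0.6963)·(-2) = 2.2630.
u_2 = v_2 − 2.2630·e_1 = (0.6061, -0.5758, -2.0000, -0.4242).
r_{22} = ‖u_2‖ = 2.2088.

r_{22} = 2.2088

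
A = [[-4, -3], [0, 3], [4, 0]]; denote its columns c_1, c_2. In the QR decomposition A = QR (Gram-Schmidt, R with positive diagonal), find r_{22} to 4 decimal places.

r_{22} = 3.6742

c_1 = (-4, 0, 4); ‖c_1‖ = 5.6569, so e_1 = (-0.7071, 0.0000, 0.7071).
e_1·c_2 = (-0.7071)·(-3) + 0.0000·3 + 0.7071·0 = 2.1213.
u_2 = c_2 − 2.1213·e_1 = (-1.5000, 3.0000, -1.5000).
r_{22} = ‖u_2‖ = 3.6742.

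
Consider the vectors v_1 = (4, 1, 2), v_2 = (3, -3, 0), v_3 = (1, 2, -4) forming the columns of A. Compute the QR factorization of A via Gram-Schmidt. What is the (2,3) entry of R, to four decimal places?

v_1 = (4, 1, 2); ‖v_1‖ = 4.5826, so q_1 = (0.8729, 0.2182, 0.4364).
q_1·v_2 = 0.8729·3 + 0.2182·(-3) + 0.4364·0 = 1.9640.
u_2 = v_2 − 1.9640·q_1 = (1.2857, -3.4286, -0.8571).
‖u_2‖ = 3.7607, so q_2 = (0.3419, -0.9117, -0.2279).
r_{23} = q_2·v_3 = -0.5698.

r_{23} = -0.5698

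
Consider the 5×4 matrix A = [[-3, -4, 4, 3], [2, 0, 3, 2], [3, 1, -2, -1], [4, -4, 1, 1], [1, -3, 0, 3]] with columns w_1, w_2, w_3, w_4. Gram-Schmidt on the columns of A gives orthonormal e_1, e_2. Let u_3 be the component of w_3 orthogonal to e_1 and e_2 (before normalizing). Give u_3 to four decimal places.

e_1 = w_1/‖w_1‖ = (-3, 2, 3, 4, 1)/6.2450 = (-0.4804, 0.3203, 0.4804, 0.6405, 0.1601).
r_{12} = e_1·w_2 = -0.6405.
u_2 = w_2 + 0.6405·e_1 = (-4.3077, 0.2051, 1.3077, -3.5897, -2.8974).
‖u_2‖ = 6.4490, so e_2 = (-0.6680, 0.0318, 0.2028, -0.5566, -0.4493).
r_{13} = e_1·w_3 = -1.2810; r_{23} = e_2·w_3 = -3.5386.
u_3 = w_3 + 1.2810·e_1 + 3.5386·e_2 = (1.0210, 3.5228, -0.6671, -0.1492, -1.3847).

u_3 = (1.0210, 3.5228, -0.6671, -0.1492, -1.3847)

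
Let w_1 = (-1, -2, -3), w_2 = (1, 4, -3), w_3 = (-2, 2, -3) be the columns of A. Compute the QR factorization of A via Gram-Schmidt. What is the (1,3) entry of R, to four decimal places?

w_1 = (-1, -2, -3); ‖w_1‖ = 3.7417, so q_1 = (-0.2673, -0.5345, -0.8018).
r_{13} = q_1·w_3 = 1.8708.

r_{13} = 1.8708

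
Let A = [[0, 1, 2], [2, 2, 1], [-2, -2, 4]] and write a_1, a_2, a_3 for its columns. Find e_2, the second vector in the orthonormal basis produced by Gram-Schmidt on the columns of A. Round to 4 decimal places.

e_1 = a_1/‖a_1‖ = (0, 2, -2)/2.8284 = (0.0000, 0.7071, -0.7071).
r_{12} = e_1·a_2 = 2.8284.
u_2 = a_2 − 2.8284·e_1 = (1.0000, 0.0000, 0.0000).
‖u_2‖ = 1.0000, so e_2 = (1.0000, 0.0000, 0.0000).

e_2 = (1.0000, 0.0000, 0.0000)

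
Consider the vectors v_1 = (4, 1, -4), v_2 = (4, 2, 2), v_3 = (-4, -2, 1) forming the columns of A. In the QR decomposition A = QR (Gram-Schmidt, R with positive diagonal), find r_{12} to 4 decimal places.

q_1 = v_1/‖v_1‖ = (4, 1, -4)/5.7446 = (0.6963, 0.1741, -0.6963).
r_{12} = q_1·v_2 = 1.7408.

r_{12} = 1.7408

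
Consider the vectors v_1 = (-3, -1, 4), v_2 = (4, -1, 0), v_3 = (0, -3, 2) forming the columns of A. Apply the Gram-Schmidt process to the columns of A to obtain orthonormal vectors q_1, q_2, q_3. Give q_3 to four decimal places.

q_3 = (-0.2233, -0.8930, -0.3907)

v_1 = (-3, -1, 4); ‖v_1‖ = 5.0990, so q_1 = (-0.5883, -0.1961, 0.7845).
q_1·v_2 = (-0.5883)·4 + (-0.1961)·(-1) + 0.7845·0 = -2.1573.
u_2 = v_2 + 2.1573·q_1 = (2.7308, -1.4231, 1.6923).
‖u_2‖ = 3.5137, so q_2 = (0.7772, -0.4050, 0.4816).
q_1·v_3 = (-0.5883)·0 + (-0.1961)·(-3) + 0.7845·2 = 2.1573; q_2·v_3 = 0.7772·0 + (-0.4050)·(-3) + 0.4816·2 = 2.1783.
u_3 = v_3 − 2.1573·q_1 − 2.1783·q_2 = (-0.4237, -1.6947, -0.7414).
‖u_3‖ = 1.8977, so q_3 = (-0.2233, -0.8930, -0.3907).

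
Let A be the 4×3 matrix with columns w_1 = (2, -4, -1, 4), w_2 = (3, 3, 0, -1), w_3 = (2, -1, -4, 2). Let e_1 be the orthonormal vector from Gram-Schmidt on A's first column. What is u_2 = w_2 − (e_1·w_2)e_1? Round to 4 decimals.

u_2 = (3.5405, 1.9189, -0.2703, 0.0811)

w_1 = (2, -4, -1, 4); ‖w_1‖ = 6.0828, so e_1 = (0.3288, -0.6576, -0.1644, 0.6576).
e_1·w_2 = 0.3288·3 + (-0.6576)·3 + (-0.1644)·0 + 0.6576·(-1) = -1.6440.
u_2 = w_2 + 1.6440·e_1 = (3.5405, 1.9189, -0.2703, 0.0811).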